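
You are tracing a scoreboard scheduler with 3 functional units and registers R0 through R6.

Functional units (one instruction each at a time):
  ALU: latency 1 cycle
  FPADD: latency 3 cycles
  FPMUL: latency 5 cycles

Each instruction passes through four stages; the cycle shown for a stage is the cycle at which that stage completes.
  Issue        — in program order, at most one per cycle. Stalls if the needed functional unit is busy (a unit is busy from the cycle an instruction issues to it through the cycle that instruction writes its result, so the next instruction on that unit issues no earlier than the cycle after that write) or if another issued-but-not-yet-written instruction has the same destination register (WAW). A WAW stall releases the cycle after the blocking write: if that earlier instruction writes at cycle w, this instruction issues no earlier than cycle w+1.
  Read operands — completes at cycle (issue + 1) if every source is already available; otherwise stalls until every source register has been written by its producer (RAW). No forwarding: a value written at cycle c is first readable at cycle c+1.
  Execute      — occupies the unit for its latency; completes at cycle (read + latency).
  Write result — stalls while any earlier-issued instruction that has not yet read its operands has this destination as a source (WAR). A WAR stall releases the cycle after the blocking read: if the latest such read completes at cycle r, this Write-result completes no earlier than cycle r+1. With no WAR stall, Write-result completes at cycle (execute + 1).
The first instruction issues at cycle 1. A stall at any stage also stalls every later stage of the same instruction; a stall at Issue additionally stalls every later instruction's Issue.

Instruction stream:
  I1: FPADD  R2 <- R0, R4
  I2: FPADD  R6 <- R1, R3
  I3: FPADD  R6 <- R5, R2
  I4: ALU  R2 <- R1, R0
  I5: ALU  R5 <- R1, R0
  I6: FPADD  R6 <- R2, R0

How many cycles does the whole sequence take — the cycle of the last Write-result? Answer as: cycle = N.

[1] I1 issues→FPADD
[2] I1 reads
[5] I1 exec-done
[6] I1 writes R2
[7] I2 issues→FPADD
[8] I2 reads
[11] I2 exec-done
[12] I2 writes R6
[13] I3 issues→FPADD
[14] I3 reads; I4 issues→ALU
[15] I4 reads
[16] I4 exec-done
[17] I3 exec-done; I4 writes R2
[18] I3 writes R6; I5 issues→ALU
[19] I5 reads; I6 issues→FPADD
[20] I5 exec-done; I6 reads
[21] I5 writes R5
[23] I6 exec-done
[24] I6 writes R6

cycle = 24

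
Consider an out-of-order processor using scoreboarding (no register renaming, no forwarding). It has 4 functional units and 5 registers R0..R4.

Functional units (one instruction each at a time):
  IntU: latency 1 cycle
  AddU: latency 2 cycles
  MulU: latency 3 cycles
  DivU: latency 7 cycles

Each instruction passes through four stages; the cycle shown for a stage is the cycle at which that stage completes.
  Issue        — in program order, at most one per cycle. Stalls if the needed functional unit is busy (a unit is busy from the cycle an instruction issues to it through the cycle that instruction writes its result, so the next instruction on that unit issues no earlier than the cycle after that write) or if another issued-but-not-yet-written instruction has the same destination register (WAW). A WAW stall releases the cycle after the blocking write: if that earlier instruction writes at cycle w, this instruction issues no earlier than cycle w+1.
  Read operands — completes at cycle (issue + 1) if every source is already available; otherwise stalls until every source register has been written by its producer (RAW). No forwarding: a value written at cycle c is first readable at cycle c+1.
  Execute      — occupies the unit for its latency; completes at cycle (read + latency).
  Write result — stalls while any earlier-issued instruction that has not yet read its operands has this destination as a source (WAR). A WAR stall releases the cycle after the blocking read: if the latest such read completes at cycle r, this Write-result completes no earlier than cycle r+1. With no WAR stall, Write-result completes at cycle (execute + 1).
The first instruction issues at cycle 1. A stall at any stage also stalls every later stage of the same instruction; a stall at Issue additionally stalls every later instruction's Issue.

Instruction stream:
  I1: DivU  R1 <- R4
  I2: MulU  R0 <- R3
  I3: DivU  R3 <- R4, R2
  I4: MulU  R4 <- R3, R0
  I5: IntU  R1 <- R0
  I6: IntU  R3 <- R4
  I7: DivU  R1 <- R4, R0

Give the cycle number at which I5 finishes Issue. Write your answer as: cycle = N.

  I1 | 1 | 2 | 9 | 10
  I2 | 2 | 3 | 6 | 7
  I3 | 11 | 12 | 19 | 20   struct: DivU busy until I1 writes@10
  I4 | 12 | 21 | 24 | 25   RAW R3: wait I3 write@20
  I5 | 13 | 14 | 15 | 16
  I6 | 21 | 26 | 27 | 28   WAW R3: wait I3 write@20 · RAW R4: wait I4 write@25
  I7 | 22 | 26 | 33 | 34   RAW R4: wait I4 write@25

cycle = 13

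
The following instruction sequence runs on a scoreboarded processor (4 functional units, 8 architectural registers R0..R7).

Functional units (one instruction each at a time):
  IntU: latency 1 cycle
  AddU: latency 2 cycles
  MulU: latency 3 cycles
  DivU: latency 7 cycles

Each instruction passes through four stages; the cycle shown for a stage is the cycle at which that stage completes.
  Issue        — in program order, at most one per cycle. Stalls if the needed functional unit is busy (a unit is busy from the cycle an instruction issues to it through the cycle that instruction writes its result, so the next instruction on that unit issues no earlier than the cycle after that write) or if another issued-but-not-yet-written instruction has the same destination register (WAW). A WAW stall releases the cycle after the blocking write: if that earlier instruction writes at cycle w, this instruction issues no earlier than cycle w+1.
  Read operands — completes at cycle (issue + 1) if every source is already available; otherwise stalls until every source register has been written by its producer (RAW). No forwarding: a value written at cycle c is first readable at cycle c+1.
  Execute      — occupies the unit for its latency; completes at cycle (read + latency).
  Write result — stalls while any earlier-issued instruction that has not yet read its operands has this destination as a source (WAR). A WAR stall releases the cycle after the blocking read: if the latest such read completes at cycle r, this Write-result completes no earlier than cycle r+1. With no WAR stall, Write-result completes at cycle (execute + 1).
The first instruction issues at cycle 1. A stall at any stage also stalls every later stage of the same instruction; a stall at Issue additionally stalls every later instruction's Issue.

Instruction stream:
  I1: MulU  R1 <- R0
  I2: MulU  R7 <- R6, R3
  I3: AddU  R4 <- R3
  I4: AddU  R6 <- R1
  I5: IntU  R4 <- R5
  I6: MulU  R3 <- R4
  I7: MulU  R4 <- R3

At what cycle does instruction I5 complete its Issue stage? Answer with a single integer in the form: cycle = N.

cycle = 14

c1: I1→MulU
c2: I1 RO
c5: I1 EX
c6: I1 WR R1
c7: I2→MulU
c8: I2 RO, I3→AddU
c9: I3 RO
c11: I2 EX, I3 EX
c12: I2 WR R7, I3 WR R4
c13: I4→AddU
c14: I4 RO, I5→IntU
c15: I5 RO, I6→MulU
c16: I4 EX, I5 EX
c17: I4 WR R6, I5 WR R4
c18: I6 RO
c21: I6 EX
c22: I6 WR R3
c23: I7→MulU
c24: I7 RO
c27: I7 EX
c28: I7 WR R4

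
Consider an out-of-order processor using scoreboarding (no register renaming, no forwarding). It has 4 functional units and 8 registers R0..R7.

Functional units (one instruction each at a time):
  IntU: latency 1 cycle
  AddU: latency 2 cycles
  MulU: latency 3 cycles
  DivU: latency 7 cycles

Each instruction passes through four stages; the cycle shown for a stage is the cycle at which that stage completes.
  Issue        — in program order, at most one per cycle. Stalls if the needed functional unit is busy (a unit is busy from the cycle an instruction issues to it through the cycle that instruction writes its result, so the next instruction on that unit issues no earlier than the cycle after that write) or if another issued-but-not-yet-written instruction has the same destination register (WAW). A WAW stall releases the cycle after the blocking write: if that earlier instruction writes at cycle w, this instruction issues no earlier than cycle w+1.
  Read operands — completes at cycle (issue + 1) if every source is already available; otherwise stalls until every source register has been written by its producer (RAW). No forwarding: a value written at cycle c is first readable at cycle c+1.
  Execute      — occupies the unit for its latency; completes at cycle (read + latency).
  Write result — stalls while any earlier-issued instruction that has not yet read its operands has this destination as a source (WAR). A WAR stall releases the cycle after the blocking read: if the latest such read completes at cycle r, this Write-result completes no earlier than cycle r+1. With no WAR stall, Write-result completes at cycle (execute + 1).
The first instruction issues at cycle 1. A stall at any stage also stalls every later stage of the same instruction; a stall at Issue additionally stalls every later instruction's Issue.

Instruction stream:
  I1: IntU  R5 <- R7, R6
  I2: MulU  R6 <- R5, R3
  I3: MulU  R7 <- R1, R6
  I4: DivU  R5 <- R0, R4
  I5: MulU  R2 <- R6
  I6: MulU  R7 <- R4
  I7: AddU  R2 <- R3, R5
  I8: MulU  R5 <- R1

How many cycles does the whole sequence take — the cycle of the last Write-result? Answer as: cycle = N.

  I1 | 1 | 2 | 3 | 4
  I2 | 2 | 5 | 8 | 9   RAW R5: wait I1 write@4
  I3 | 10 | 11 | 14 | 15   struct: MulU busy until I2 writes@9
  I4 | 11 | 12 | 19 | 20
  I5 | 16 | 17 | 20 | 21   struct: MulU busy until I3 writes@15
  I6 | 22 | 23 | 26 | 27   struct: MulU busy until I5 writes@21
  I7 | 23 | 24 | 26 | 27
  I8 | 28 | 29 | 32 | 33   struct: MulU busy until I6 writes@27

cycle = 33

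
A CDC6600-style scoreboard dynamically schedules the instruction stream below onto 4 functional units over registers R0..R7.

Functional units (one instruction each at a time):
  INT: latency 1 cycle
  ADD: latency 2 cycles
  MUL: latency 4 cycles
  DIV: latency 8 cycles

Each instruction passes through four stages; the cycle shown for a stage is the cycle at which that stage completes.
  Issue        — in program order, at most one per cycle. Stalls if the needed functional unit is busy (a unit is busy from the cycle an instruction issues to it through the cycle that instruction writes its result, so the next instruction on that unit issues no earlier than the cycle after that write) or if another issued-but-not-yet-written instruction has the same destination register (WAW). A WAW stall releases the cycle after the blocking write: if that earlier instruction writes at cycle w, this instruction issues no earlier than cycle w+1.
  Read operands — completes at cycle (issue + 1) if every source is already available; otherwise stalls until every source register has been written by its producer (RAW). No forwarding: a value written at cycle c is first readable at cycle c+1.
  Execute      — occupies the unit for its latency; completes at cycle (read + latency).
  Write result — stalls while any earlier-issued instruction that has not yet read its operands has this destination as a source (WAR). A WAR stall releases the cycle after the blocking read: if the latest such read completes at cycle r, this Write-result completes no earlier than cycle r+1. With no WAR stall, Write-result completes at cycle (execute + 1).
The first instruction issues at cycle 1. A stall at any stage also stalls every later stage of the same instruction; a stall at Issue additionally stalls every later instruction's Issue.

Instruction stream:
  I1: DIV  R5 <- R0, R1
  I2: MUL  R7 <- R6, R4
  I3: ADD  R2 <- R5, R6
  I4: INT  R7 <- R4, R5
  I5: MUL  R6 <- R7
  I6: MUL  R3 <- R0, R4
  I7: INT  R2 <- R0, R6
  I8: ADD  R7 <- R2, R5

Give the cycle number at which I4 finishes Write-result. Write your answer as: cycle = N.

1) issue 1, read 2, done 10, write 11
2) issue 2, read 3, done 7, write 8
3) issue 3, read 12, done 14, write 15  <RAW R5: wait I1 write@11>
4) issue 9, read 12, done 13, write 14  <WAW R7: wait I2 write@8 / RAW R5: wait I1 write@11>
5) issue 10, read 15, done 19, write 20  <RAW R7: wait I4 write@14>
6) issue 21, read 22, done 26, write 27  <struct: MUL busy until I5 writes@20>
7) issue 22, read 23, done 24, write 25
8) issue 23, read 26, done 28, write 29  <RAW R2: wait I7 write@25>

cycle = 14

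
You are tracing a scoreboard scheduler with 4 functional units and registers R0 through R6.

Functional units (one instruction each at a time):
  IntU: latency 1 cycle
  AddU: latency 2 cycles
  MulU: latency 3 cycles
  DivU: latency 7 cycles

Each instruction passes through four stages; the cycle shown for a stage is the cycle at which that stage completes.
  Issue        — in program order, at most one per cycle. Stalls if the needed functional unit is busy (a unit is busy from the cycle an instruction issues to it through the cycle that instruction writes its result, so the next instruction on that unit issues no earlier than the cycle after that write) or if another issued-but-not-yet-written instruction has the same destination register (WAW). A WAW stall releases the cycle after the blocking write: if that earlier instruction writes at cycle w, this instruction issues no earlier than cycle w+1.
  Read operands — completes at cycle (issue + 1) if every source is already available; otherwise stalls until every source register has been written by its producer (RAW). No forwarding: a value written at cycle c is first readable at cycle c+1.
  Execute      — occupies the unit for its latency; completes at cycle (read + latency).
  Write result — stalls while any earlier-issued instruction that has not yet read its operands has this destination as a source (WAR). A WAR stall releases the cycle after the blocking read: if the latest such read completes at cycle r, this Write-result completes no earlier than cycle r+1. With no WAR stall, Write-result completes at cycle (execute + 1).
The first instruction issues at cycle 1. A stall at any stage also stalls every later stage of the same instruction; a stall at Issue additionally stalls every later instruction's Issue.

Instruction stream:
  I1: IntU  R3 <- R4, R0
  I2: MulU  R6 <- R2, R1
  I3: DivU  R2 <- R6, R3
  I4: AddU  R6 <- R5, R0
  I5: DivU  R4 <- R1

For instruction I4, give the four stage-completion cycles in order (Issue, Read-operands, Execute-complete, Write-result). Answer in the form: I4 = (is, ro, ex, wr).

c1: I1 dispatched to IntU
c2: I1 operands ready | I2 dispatched to MulU
c3: I1 complete | I2 operands ready | I3 dispatched to DivU
c4: R3←I1
c6: I2 complete
c7: R6←I2
c8: I3 operands ready | I4 dispatched to AddU
c9: I4 operands ready
c11: I4 complete
c12: R6←I4
c15: I3 complete
c16: R2←I3
c17: I5 dispatched to DivU
c18: I5 operands ready
c25: I5 complete
c26: R4←I5

I4 = (8, 9, 11, 12)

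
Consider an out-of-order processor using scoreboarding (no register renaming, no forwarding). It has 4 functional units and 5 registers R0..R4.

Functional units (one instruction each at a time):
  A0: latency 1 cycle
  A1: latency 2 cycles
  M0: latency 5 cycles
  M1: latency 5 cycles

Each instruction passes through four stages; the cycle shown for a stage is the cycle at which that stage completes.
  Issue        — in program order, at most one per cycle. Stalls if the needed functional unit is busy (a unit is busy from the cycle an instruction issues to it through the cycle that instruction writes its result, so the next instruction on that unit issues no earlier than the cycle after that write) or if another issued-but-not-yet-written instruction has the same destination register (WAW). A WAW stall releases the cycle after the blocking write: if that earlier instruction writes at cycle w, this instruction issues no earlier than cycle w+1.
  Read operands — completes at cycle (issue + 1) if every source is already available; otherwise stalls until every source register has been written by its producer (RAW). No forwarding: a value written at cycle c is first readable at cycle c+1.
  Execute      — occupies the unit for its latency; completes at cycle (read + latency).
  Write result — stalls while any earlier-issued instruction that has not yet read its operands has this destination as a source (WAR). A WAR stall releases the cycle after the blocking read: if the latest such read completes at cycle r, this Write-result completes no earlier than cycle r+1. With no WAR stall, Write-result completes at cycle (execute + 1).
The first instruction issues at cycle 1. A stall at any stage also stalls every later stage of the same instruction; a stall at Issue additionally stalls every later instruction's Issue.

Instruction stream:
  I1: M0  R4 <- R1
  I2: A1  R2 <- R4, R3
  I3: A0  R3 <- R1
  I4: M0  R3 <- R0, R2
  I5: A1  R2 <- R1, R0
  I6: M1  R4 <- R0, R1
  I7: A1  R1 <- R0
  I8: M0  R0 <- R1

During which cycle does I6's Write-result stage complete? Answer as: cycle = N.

[1] issue I1 (M0)
[2] I1 read-ops; issue I2 (A1)
[3] issue I3 (A0)
[4] I3 read-ops
[5] I3 finished on A0
[7] I1 finished on M0
[8] I1→R4
[9] I2 read-ops
[10] I3→R3
[11] I2 finished on A1; issue I4 (M0)
[12] I2→R2
[13] I4 read-ops; issue I5 (A1)
[14] I5 read-ops; issue I6 (M1)
[15] I6 read-ops
[16] I5 finished on A1
[17] I5→R2
[18] I4 finished on M0; issue I7 (A1)
[19] I4→R3; I7 read-ops
[20] I6 finished on M1; issue I8 (M0)
[21] I6→R4; I7 finished on A1
[22] I7→R1
[23] I8 read-ops
[28] I8 finished on M0
[29] I8→R0

cycle = 21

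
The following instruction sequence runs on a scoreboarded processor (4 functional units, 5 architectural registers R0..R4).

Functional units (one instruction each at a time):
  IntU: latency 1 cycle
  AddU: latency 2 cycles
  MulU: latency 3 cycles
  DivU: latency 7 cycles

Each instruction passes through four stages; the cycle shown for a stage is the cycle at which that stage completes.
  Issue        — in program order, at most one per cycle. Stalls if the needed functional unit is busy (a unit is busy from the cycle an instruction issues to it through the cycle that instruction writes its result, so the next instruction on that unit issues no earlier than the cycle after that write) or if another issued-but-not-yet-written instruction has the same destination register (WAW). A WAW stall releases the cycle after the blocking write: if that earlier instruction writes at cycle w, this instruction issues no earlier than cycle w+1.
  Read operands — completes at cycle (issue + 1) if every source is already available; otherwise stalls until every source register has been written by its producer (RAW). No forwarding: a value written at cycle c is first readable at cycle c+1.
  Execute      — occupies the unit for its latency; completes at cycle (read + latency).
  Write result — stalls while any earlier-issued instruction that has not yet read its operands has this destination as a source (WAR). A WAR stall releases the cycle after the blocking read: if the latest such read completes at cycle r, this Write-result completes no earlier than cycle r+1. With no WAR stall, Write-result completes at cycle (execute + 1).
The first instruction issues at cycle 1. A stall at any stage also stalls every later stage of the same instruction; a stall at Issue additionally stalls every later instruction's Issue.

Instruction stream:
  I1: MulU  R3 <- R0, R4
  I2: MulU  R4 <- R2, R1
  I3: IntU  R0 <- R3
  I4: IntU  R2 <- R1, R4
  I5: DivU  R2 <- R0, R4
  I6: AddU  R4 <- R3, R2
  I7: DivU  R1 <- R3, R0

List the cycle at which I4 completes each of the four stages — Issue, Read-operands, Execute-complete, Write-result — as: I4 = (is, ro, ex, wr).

I4 = (12, 13, 14, 15)

I1 -> (1, 2, 5, 6)
I2 -> (7, 8, 11, 12)  // struct: MulU busy until I1 writes@6
I3 -> (8, 9, 10, 11)
I4 -> (12, 13, 14, 15)  // struct: IntU busy until I3 writes@11
I5 -> (16, 17, 24, 25)  // WAW R2: wait I4 write@15
I6 -> (17, 26, 28, 29)  // RAW R2: wait I5 write@25
I7 -> (26, 27, 34, 35)  // struct: DivU busy until I5 writes@25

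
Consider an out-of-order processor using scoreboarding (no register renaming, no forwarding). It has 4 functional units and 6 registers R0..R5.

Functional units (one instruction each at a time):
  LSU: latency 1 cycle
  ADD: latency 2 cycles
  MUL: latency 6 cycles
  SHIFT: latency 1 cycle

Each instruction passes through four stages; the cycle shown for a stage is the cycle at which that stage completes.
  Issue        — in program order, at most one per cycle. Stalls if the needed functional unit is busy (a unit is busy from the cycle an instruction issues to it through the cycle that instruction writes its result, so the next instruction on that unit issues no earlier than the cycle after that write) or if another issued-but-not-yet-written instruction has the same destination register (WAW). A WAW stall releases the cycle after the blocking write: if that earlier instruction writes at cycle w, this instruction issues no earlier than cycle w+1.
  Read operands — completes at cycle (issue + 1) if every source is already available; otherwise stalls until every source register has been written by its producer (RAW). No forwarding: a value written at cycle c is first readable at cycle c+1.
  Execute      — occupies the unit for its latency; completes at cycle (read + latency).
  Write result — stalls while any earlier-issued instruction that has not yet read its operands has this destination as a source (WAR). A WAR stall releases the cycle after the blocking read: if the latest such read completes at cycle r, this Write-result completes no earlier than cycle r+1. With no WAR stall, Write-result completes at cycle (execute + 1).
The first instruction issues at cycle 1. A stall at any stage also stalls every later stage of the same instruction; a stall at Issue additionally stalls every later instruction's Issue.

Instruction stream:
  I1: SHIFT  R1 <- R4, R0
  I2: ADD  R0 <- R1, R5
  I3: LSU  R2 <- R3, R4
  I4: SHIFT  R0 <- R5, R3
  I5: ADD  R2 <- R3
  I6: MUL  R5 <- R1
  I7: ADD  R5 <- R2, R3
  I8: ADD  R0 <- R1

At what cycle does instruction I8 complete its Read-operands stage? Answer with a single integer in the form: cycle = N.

cycle = 26

I1  is:1  ro:2  ex:3  wr:4
I2  is:2  ro:5  ex:7  wr:8  — RAW R1: wait I1 write@4
I3  is:3  ro:4  ex:5  wr:6
I4  is:9  ro:10  ex:11  wr:12  — WAW R0: wait I2 write@8
I5  is:10  ro:11  ex:13  wr:14
I6  is:11  ro:12  ex:18  wr:19
I7  is:20  ro:21  ex:23  wr:24  — WAW R5: wait I6 write@19
I8  is:25  ro:26  ex:28  wr:29  — struct: ADD busy until I7 writes@24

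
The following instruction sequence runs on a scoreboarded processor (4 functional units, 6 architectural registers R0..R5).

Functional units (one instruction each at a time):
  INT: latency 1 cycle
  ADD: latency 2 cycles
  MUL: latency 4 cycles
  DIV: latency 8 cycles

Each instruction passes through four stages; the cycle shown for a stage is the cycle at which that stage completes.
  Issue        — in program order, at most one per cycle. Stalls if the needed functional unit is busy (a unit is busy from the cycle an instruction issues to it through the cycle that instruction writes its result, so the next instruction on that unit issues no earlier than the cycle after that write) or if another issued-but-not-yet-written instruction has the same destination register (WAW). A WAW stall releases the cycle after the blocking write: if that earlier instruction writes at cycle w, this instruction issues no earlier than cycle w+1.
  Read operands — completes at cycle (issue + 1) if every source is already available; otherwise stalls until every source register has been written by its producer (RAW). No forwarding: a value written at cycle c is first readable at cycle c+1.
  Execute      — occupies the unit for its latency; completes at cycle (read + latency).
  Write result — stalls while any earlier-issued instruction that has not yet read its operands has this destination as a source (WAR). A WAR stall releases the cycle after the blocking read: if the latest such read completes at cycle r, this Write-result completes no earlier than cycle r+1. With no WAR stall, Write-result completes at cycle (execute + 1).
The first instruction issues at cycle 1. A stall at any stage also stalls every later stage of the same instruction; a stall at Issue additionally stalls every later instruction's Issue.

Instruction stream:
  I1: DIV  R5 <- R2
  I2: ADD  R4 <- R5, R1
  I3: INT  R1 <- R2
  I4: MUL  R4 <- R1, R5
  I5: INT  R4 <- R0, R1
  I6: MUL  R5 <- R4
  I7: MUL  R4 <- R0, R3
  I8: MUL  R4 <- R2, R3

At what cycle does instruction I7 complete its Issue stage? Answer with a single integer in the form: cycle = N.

cycle = 33

[I1] 1/2/10/11
[I2] 2/12/14/15  (RAW R5: wait I1 write@11)
[I3] 3/4/5/13  (WAR R1: wait I2 read@12)
[I4] 16/17/21/22  (WAW R4: wait I2 write@15)
[I5] 23/24/25/26  (WAW R4: wait I4 write@22)
[I6] 24/27/31/32  (RAW R4: wait I5 write@26)
[I7] 33/34/38/39  (struct: MUL busy until I6 writes@32)
[I8] 40/41/45/46  (struct: MUL busy until I7 writes@39)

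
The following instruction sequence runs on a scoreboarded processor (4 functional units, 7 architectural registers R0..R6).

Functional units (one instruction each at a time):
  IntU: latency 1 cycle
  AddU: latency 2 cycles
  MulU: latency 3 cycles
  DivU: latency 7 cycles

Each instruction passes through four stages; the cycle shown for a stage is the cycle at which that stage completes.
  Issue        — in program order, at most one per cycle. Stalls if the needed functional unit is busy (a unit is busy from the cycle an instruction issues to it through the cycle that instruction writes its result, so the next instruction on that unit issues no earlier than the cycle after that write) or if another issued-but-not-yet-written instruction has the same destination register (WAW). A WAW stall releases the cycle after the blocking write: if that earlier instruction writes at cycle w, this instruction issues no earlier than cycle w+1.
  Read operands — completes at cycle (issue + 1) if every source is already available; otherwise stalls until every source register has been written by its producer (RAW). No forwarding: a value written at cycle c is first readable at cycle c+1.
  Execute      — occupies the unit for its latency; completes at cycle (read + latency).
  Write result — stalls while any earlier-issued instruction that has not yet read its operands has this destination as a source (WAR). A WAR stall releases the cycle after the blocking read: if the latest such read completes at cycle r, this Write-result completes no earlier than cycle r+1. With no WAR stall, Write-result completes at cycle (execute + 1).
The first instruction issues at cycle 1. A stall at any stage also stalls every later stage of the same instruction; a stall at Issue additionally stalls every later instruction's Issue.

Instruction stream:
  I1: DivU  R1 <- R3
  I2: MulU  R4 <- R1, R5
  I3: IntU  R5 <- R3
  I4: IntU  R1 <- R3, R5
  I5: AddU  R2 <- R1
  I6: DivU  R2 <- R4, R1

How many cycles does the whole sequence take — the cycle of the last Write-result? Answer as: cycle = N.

  I1 | 1 | 2 | 9 | 10
  I2 | 2 | 11 | 14 | 15   RAW R1: wait I1 write@10
  I3 | 3 | 4 | 5 | 12   WAR R5: wait I2 read@11
  I4 | 13 | 14 | 15 | 16   struct: IntU busy until I3 writes@12
  I5 | 14 | 17 | 19 | 20   RAW R1: wait I4 write@16
  I6 | 21 | 22 | 29 | 30   WAW R2: wait I5 write@20

cycle = 30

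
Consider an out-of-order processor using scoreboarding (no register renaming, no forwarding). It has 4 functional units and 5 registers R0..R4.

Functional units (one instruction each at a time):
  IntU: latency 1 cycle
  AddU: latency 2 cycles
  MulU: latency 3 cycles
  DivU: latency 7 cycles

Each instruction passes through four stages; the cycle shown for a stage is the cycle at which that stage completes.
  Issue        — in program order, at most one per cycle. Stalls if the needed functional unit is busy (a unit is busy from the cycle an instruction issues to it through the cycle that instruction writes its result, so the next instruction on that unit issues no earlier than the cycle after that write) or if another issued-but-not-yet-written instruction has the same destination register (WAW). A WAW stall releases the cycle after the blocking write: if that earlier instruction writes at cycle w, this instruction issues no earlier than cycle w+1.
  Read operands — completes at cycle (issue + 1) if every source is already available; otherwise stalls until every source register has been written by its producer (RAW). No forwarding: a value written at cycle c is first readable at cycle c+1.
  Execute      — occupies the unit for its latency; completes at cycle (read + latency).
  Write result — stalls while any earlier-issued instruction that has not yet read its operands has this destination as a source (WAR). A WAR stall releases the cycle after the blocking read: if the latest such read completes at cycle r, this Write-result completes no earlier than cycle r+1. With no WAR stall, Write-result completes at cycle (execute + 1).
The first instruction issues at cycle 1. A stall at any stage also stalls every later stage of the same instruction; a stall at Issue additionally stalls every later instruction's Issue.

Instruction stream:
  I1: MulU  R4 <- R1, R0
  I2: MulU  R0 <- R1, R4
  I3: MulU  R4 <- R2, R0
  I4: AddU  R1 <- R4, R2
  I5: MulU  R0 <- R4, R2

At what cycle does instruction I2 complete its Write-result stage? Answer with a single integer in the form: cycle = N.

t=1  issue I1 (MulU)
t=2  I1 read-ops
t=5  I1 finished on MulU
t=6  I1→R4
t=7  issue I2 (MulU)
t=8  I2 read-ops
t=11  I2 finished on MulU
t=12  I2→R0
t=13  issue I3 (MulU)
t=14  I3 read-ops; issue I4 (AddU)
t=17  I3 finished on MulU
t=18  I3→R4
t=19  I4 read-ops; issue I5 (MulU)
t=20  I5 read-ops
t=21  I4 finished on AddU
t=22  I4→R1
t=23  I5 finished on MulU
t=24  I5→R0

cycle = 12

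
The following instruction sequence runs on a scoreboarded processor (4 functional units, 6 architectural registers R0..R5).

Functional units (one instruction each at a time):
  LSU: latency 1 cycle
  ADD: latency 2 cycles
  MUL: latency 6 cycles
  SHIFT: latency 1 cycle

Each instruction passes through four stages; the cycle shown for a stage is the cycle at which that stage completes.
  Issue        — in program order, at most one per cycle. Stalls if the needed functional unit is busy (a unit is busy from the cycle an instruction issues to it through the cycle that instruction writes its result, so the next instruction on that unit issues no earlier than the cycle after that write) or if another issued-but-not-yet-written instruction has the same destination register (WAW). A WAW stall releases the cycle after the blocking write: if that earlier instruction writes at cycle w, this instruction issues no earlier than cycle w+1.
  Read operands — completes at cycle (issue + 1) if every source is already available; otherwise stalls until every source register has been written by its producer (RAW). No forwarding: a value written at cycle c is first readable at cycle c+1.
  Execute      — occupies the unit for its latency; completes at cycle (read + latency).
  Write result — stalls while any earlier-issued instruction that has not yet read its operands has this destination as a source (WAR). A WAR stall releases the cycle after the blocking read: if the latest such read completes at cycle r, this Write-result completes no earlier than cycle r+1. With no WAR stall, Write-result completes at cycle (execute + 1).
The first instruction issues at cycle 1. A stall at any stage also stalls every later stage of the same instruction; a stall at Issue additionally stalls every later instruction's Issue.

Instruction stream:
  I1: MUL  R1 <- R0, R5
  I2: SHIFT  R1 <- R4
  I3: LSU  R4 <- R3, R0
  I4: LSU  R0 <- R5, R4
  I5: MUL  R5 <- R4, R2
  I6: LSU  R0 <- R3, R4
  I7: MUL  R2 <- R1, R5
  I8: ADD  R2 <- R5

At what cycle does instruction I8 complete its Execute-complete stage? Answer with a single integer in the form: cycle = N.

1) issue 1, read 2, done 8, write 9
2) issue 10, read 11, done 12, write 13  <WAW R1: wait I1 write@9>
3) issue 11, read 12, done 13, write 14
4) issue 15, read 16, done 17, write 18  <struct: LSU busy until I3 writes@14>
5) issue 16, read 17, done 23, write 24
6) issue 19, read 20, done 21, write 22  <struct: LSU busy until I4 writes@18>
7) issue 25, read 26, done 32, write 33  <struct: MUL busy until I5 writes@24>
8) issue 34, read 35, done 37, write 38  <WAW R2: wait I7 write@33>

cycle = 37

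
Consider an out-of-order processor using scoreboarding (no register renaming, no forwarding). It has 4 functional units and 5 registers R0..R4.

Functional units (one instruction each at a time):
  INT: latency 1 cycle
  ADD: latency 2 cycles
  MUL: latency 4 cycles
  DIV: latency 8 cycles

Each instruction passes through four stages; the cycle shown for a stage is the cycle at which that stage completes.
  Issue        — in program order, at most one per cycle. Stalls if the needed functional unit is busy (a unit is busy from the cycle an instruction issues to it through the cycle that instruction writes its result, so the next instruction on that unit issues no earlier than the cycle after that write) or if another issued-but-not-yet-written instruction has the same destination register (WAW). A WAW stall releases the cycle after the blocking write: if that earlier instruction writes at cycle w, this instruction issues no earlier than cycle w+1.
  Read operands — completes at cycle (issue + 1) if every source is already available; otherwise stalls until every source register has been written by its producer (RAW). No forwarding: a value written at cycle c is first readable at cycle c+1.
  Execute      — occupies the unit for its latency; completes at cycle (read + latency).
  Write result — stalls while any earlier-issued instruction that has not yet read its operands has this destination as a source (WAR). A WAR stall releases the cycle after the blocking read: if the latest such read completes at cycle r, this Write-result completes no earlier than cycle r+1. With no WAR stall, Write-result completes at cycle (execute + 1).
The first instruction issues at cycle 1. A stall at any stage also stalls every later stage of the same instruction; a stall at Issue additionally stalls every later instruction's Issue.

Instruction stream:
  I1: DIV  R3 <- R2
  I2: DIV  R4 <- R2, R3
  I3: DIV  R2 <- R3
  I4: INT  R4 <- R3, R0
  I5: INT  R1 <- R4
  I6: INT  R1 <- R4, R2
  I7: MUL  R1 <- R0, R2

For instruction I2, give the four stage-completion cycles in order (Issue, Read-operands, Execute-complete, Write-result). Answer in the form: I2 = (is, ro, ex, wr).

I2 = (12, 13, 21, 22)

t=1  I1 dispatched to DIV
t=2  I1 operands ready
t=10  I1 complete
t=11  R3←I1
t=12  I2 dispatched to DIV
t=13  I2 operands ready
t=21  I2 complete
t=22  R4←I2
t=23  I3 dispatched to DIV
t=24  I3 operands ready; I4 dispatched to INT
t=25  I4 operands ready
t=26  I4 complete
t=27  R4←I4
t=28  I5 dispatched to INT
t=29  I5 operands ready
t=30  I5 complete
t=31  R1←I5
t=32  I3 complete; I6 dispatched to INT
t=33  R2←I3
t=34  I6 operands ready
t=35  I6 complete
t=36  R1←I6
t=37  I7 dispatched to MUL
t=38  I7 operands ready
t=42  I7 complete
t=43  R1←I7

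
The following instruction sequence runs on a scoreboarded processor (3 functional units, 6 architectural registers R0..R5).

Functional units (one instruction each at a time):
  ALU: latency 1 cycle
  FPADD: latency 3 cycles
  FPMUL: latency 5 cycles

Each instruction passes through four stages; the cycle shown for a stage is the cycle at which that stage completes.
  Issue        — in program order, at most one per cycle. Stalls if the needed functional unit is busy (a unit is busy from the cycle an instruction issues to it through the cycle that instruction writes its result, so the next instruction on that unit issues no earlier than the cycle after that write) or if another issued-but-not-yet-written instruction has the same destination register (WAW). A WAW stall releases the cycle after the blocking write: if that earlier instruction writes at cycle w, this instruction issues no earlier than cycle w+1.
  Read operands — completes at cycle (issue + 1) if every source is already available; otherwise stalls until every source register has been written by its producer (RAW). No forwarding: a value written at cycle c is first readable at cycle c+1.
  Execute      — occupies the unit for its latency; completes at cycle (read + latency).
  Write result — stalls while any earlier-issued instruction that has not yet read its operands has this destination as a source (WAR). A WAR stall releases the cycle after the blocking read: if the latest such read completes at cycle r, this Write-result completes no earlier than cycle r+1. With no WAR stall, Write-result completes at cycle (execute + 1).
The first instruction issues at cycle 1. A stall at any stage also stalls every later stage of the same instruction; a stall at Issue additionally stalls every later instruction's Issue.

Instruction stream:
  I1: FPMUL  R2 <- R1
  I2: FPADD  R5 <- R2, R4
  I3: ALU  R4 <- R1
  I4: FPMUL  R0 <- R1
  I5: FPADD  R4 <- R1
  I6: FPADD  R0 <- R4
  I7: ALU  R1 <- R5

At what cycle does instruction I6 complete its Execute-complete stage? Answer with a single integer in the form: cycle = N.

cycle = 24

  I1 | 1 | 2 | 7 | 8
  I2 | 2 | 9 | 12 | 13   RAW R2: wait I1 write@8
  I3 | 3 | 4 | 5 | 10   WAR R4: wait I2 read@9
  I4 | 9 | 10 | 15 | 16   struct: FPMUL busy until I1 writes@8
  I5 | 14 | 15 | 18 | 19   struct: FPADD busy until I2 writes@13
  I6 | 20 | 21 | 24 | 25   struct: FPADD busy until I5 writes@19
  I7 | 21 | 22 | 23 | 24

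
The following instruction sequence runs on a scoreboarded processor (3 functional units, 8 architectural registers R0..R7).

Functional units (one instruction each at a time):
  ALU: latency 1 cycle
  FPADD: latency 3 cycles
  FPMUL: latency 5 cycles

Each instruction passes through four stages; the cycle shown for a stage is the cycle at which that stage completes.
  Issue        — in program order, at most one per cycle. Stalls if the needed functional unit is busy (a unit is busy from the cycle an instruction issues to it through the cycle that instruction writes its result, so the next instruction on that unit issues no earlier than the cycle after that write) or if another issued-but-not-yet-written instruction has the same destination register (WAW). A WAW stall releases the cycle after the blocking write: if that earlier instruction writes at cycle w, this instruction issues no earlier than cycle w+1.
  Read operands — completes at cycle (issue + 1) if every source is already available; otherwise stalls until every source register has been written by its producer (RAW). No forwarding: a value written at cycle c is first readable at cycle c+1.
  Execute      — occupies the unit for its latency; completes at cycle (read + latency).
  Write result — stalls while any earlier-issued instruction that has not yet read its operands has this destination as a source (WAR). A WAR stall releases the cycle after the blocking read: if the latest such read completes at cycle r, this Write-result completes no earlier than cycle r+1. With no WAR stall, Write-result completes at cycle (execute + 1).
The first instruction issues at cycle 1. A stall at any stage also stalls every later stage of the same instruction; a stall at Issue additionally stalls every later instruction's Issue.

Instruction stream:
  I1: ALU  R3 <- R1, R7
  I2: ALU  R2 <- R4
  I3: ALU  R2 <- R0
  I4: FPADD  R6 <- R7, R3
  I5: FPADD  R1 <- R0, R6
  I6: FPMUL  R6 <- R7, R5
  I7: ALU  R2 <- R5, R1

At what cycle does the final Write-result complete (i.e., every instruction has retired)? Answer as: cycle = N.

c1: I1→ALU
c2: I1 RO
c3: I1 EX
c4: I1 WR R3
c5: I2→ALU
c6: I2 RO
c7: I2 EX
c8: I2 WR R2
c9: I3→ALU
c10: I3 RO, I4→FPADD
c11: I3 EX, I4 RO
c12: I3 WR R2
c14: I4 EX
c15: I4 WR R6
c16: I5→FPADD
c17: I5 RO, I6→FPMUL
c18: I6 RO, I7→ALU
c20: I5 EX
c21: I5 WR R1
c22: I7 RO
c23: I6 EX, I7 EX
c24: I6 WR R6, I7 WR R2

cycle = 24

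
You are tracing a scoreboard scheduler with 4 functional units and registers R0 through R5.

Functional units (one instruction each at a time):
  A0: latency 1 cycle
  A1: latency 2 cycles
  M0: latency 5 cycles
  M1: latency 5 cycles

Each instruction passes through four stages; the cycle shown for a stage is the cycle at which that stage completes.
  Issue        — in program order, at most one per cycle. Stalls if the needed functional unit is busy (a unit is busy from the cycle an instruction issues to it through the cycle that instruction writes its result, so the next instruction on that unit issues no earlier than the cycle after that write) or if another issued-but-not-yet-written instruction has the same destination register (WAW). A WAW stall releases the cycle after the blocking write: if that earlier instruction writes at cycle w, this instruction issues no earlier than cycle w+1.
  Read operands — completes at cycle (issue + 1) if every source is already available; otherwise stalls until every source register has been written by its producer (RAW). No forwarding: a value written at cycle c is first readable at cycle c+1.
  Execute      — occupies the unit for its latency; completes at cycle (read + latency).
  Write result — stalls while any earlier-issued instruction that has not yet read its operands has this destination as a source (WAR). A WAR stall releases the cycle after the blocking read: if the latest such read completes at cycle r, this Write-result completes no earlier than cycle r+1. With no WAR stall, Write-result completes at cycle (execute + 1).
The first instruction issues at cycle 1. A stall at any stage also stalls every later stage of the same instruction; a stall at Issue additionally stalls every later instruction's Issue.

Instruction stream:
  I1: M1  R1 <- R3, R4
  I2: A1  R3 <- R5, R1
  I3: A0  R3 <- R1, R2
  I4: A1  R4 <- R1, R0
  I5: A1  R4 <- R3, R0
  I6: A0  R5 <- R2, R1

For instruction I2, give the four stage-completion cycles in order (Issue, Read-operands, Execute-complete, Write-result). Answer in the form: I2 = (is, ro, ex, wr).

I1: IS=1 RO=2 EX=7 WR=8
I2: IS=2 RO=9 EX=11 WR=12  [RAW R1: wait I1 write@8]
I3: IS=13 RO=14 EX=15 WR=16  [WAW R3: wait I2 write@12]
I4: IS=14 RO=15 EX=17 WR=18
I5: IS=19 RO=20 EX=22 WR=23  [struct: A1 busy until I4 writes@18]
I6: IS=20 RO=21 EX=22 WR=23

I2 = (2, 9, 11, 12)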